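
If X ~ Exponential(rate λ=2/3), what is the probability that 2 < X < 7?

P(2 < X < 7) = ∫_{2}^{7} f(x) dx
where f(x) = \frac{2 e^{- \frac{2 x}{3}}}{3}
= - \frac{1 - e^{\frac{10}{3}}}{e^{\frac{14}{3}}}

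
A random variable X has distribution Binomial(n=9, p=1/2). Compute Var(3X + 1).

For X ~ Binomial(n=9, p=1/2):
Var(X) = \frac{9}{4}
Var(3X + 1) = (3)² × Var(X) = 9 × \frac{9}{4} = \frac{81}{4}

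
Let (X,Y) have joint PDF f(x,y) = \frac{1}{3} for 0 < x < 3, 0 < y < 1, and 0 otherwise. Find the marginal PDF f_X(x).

f_X(x) = ∫_0^1 f(x,y) dy
= ∫_0^1 \frac{1}{3} dy
= \frac{1}{3} for 0 < x < 3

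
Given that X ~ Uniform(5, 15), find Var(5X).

For X ~ Uniform(5, 15):
Var(X) = \frac{25}{3}
Var(5X) = (5)² × Var(X) = 25 × \frac{25}{3} = \frac{625}{3}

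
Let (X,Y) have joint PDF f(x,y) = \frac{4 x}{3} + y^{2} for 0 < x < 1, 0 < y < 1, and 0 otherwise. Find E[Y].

E[Y] = ∫_0^1 ∫_0^1 y × f(x,y) dx dy
= \frac{7}{12}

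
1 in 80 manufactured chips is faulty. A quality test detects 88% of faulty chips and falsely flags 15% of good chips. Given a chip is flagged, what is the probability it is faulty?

Let D = the rare event, + = positive/flagged.
P(D) = 1/80
P(+|D) = 88/100 = 22/25
P(+|D') = 15/100 = 3/20
P(+) = P(+|D)P(D) + P(+|D')P(D')
     = \frac{22}{25} × \frac{1}{80} + \frac{3}{20} × \frac{79}{80}
     = \frac{1273}{8000}
P(D|+) = P(+|D)P(D)/P(+) = \frac{88}{1273}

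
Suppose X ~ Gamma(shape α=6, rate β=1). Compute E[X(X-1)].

E[X(X-1)] = E[X² - X] = E[X²] - E[X]
E[X] = 6
E[X²] = Var(X) + (E[X])² = 6 + (6)² = 42
E[X(X-1)] = 42 - 6 = 36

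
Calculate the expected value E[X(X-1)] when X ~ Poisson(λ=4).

E[X(X-1)] = E[X² - X] = E[X²] - E[X]
E[X] = 4
E[X²] = Var(X) + (E[X])² = 4 + (4)² = 20
E[X(X-1)] = 20 - 4 = 16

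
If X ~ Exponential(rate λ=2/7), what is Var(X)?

For X ~ Exponential(rate λ=2/7):
Var(X) = \frac{49}{4}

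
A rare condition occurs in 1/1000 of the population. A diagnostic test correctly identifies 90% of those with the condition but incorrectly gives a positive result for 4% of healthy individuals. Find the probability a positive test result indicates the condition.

Let D = the rare event, + = positive/flagged.
P(D) = 1/1000
P(+|D) = 90/100 = 9/10
P(+|D') = 4/100 = 1/25
P(+) = P(+|D)P(D) + P(+|D')P(D')
     = \frac{9}{10} × \frac{1}{1000} + \frac{1}{25} × \frac{999}{1000}
     = \frac{2043}{50000}
P(D|+) = P(+|D)P(D)/P(+) = \frac{5}{227}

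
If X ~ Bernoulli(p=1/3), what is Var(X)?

For X ~ Bernoulli(p=1/3):
Var(X) = \frac{2}{9}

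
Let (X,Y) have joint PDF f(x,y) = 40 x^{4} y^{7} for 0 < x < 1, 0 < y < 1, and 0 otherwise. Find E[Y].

E[Y] = ∫_0^1 ∫_0^1 y × f(x,y) dx dy
= \frac{8}{9}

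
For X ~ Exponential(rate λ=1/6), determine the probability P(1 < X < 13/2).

P(1 < X < 13/2) = ∫_{1}^{13/2} f(x) dx
where f(x) = \frac{e^{- \frac{x}{6}}}{6}
= - \frac{1}{e^{\frac{13}{12}}} + e^{- \frac{1}{6}}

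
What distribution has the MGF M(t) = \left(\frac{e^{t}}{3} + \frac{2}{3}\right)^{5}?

The MGF M(t) = \left(\frac{e^{t}}{3} + \frac{2}{3}\right)^{5} is the standard form for the Binomial distribution.
Comparing with the known MGF formula identifies: Binomial(n=5, p=1/3)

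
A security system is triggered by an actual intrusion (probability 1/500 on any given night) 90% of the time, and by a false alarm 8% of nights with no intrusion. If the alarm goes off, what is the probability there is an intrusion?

Let D = the rare event, + = positive/flagged.
P(D) = 1/500
P(+|D) = 90/100 = 9/10
P(+|D') = 8/100 = 2/25
P(+) = P(+|D)P(D) + P(+|D')P(D')
     = \frac{9}{10} × \frac{1}{500} + \frac{2}{25} × \frac{499}{500}
     = \frac{2041}{25000}
P(D|+) = P(+|D)P(D)/P(+) = \frac{45}{2041}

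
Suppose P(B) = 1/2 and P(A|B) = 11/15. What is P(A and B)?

By definition, P(A|B) = P(A ∩ B) / P(B)
So P(A ∩ B) = P(A|B) × P(B)
= 11/15 × 1/2
= 11/30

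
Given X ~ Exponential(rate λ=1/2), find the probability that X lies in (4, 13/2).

P(4 < X < 13/2) = ∫_{4}^{13/2} f(x) dx
where f(x) = \frac{e^{- \frac{x}{2}}}{2}
= - \frac{1}{e^{\frac{13}{4}}} + e^{-2}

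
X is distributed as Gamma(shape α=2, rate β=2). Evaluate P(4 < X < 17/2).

P(4 < X < 17/2) = ∫_{4}^{17/2} f(x) dx
where f(x) = 4 x e^{- 2 x}
= \frac{9 \left(-2 + e^{9}\right)}{e^{17}}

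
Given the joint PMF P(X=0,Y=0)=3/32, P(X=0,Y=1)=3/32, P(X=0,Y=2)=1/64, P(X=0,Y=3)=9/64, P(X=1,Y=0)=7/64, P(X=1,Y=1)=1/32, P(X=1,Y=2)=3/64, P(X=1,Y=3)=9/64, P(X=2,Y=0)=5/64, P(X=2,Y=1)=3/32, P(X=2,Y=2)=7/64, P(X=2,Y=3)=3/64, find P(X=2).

P(X=2) = P(X=2,Y=0) + P(X=2,Y=1) + P(X=2,Y=2) + P(X=2,Y=3)
= 5/64 + 3/32 + 7/64 + 3/64
= 21/64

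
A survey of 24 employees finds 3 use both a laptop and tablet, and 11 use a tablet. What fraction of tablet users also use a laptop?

P(A ∩ B) = 3/24 = 1/8
P(B) = 11/24
P(A|B) = P(A ∩ B) / P(B) = (1/8) / (11/24) = 3/11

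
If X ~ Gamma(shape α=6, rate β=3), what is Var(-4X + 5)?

For X ~ Gamma(shape α=6, rate β=3):
Var(X) = \frac{2}{3}
Var(-4X + 5) = (-4)² × Var(X) = 16 × \frac{2}{3} = \frac{32}{3}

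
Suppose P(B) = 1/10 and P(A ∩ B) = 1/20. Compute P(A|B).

P(A|B) = P(A ∩ B) / P(B)
= (1/20) / (1/10)
= 1/2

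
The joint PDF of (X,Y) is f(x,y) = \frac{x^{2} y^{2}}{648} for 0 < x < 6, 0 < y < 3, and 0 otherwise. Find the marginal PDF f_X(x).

f_X(x) = ∫_0^3 f(x,y) dy
= ∫_0^3 \frac{x^{2} y^{2}}{648} dy
= \frac{x^{2}}{72} for 0 < x < 6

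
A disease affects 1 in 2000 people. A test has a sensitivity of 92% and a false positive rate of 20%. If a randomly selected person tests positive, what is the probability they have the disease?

Let D = the rare event, + = positive/flagged.
P(D) = 1/2000
P(+|D) = 92/100 = 23/25
P(+|D') = 20/100 = 1/5
P(+) = P(+|D)P(D) + P(+|D')P(D')
     = \frac{23}{25} × \frac{1}{2000} + \frac{1}{5} × \frac{1999}{2000}
     = \frac{5009}{25000}
P(D|+) = P(+|D)P(D)/P(+) = \frac{23}{10018}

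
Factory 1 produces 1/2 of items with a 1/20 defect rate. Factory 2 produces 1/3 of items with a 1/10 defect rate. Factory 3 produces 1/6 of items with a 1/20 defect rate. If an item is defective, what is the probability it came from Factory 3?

Using Bayes' theorem:
P(F1) = 1/2, P(D|F1) = 1/20
P(F2) = 1/3, P(D|F2) = 1/10
P(F3) = 1/6, P(D|F3) = 1/20
P(D) = P(D|F1)P(F1) + P(D|F2)P(F2) + P(D|F3)P(F3)
     = \frac{1}{15}
P(F3|D) = P(D|F3)P(F3) / P(D)
= \frac{1}{8}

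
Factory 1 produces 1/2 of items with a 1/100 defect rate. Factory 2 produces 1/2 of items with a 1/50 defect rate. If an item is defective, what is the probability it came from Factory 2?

Using Bayes' theorem:
P(F1) = 1/2, P(D|F1) = 1/100
P(F2) = 1/2, P(D|F2) = 1/50
P(D) = P(D|F1)P(F1) + P(D|F2)P(F2)
     = \frac{3}{200}
P(F2|D) = P(D|F2)P(F2) / P(D)
= \frac{2}{3}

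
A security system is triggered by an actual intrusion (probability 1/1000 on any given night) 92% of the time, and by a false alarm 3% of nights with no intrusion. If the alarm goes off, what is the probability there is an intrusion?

Let D = the rare event, + = positive/flagged.
P(D) = 1/1000
P(+|D) = 92/100 = 23/25
P(+|D') = 3/100
P(+) = P(+|D)P(D) + P(+|D')P(D')
     = \frac{23}{25} × \frac{1}{1000} + \frac{3}{100} × \frac{999}{1000}
     = \frac{3089}{100000}
P(D|+) = P(+|D)P(D)/P(+) = \frac{92}{3089}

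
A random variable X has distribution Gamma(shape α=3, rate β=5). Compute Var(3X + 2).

For X ~ Gamma(shape α=3, rate β=5):
Var(X) = \frac{3}{25}
Var(3X + 2) = (3)² × Var(X) = 9 × \frac{3}{25} = \frac{27}{25}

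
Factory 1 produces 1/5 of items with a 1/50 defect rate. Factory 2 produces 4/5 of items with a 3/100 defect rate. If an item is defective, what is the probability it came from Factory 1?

Using Bayes' theorem:
P(F1) = 1/5, P(D|F1) = 1/50
P(F2) = 4/5, P(D|F2) = 3/100
P(D) = P(D|F1)P(F1) + P(D|F2)P(F2)
     = \frac{7}{250}
P(F1|D) = P(D|F1)P(F1) / P(D)
= \frac{1}{7}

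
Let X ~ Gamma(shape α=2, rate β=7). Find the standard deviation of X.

For X ~ Gamma(shape α=2, rate β=7):
Var(X) = \frac{2}{49}
SD(X) = √(Var(X)) = √(\frac{2}{49}) = \frac{\sqrt{2}}{7}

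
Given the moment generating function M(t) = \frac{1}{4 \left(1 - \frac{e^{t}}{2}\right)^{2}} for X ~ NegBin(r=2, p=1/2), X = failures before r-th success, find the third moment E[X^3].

To find E[X^3], compute M^(3)(0):
M^(1)(t) = \frac{e^{t}}{4 \left(1 - \frac{e^{t}}{2}\right)^{3}}
M^(2)(t) = \frac{e^{t}}{4 \left(1 - \frac{e^{t}}{2}\right)^{3}} + \frac{3 e^{2 t}}{8 \left(1 - \frac{e^{t}}{2}\right)^{4}}
M^(3)(t) = \frac{e^{t}}{4 \left(1 - \frac{e^{t}}{2}\right)^{3}} + \frac{9 e^{2 t}}{8 \left(1 - \frac{e^{t}}{2}\right)^{4}} + \frac{3 e^{3 t}}{4 \left(1 - \frac{e^{t}}{2}\right)^{5}}
M^(3)(0) = 44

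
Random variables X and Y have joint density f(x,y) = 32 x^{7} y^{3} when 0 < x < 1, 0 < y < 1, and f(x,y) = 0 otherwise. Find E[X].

E[X] = ∫_0^1 ∫_0^1 x × f(x,y) dy dx
= ∫_0^1 ∫_0^1 x × (32 x^{7} y^{3}) dy dx
= \frac{8}{9}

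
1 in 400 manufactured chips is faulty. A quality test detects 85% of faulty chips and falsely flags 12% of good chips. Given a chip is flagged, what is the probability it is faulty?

Let D = the rare event, + = positive/flagged.
P(D) = 1/400
P(+|D) = 85/100 = 17/20
P(+|D') = 12/100 = 3/25
P(+) = P(+|D)P(D) + P(+|D')P(D')
     = \frac{17}{20} × \frac{1}{400} + \frac{3}{25} × \frac{399}{400}
     = \frac{4873}{40000}
P(D|+) = P(+|D)P(D)/P(+) = \frac{85}{4873}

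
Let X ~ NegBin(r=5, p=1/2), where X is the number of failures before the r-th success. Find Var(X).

For X ~ NegBin(r=5, p=1/2), where X is the number of failures before the r-th success:
Var(X) = 10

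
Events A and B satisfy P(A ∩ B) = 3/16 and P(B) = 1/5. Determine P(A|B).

P(A|B) = P(A ∩ B) / P(B)
= (3/16) / (1/5)
= 15/16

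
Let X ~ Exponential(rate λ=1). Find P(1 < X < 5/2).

P(1 < X < 5/2) = ∫_{1}^{5/2} f(x) dx
where f(x) = e^{- x}
= - \frac{1}{e^{\frac{5}{2}}} + e^{-1}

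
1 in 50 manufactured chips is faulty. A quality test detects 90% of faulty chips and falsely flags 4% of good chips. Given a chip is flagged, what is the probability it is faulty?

Let D = the rare event, + = positive/flagged.
P(D) = 1/50
P(+|D) = 90/100 = 9/10
P(+|D') = 4/100 = 1/25
P(+) = P(+|D)P(D) + P(+|D')P(D')
     = \frac{9}{10} × \frac{1}{50} + \frac{1}{25} × \frac{49}{50}
     = \frac{143}{2500}
P(D|+) = P(+|D)P(D)/P(+) = \frac{45}{143}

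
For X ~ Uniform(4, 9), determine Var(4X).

For X ~ Uniform(4, 9):
Var(X) = \frac{25}{12}
Var(4X) = (4)² × Var(X) = 16 × \frac{25}{12} = \frac{100}{3}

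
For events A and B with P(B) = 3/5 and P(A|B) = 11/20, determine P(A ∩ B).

By definition, P(A|B) = P(A ∩ B) / P(B)
So P(A ∩ B) = P(A|B) × P(B)
= 11/20 × 3/5
= 33/100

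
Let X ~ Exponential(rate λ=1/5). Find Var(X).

For X ~ Exponential(rate λ=1/5):
Var(X) = 25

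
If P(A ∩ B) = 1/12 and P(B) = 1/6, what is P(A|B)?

P(A|B) = P(A ∩ B) / P(B)
= (1/12) / (1/6)
= 1/2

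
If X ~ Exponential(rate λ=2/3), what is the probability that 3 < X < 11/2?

P(3 < X < 11/2) = ∫_{3}^{11/2} f(x) dx
where f(x) = \frac{2 e^{- \frac{2 x}{3}}}{3}
= - \frac{1}{e^{\frac{11}{3}}} + e^{-2}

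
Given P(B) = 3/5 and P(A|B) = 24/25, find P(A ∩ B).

By definition, P(A|B) = P(A ∩ B) / P(B)
So P(A ∩ B) = P(A|B) × P(B)
= 24/25 × 3/5
= 72/125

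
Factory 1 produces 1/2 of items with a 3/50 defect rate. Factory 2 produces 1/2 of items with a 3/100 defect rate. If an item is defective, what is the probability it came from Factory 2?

Using Bayes' theorem:
P(F1) = 1/2, P(D|F1) = 3/50
P(F2) = 1/2, P(D|F2) = 3/100
P(D) = P(D|F1)P(F1) + P(D|F2)P(F2)
     = \frac{9}{200}
P(F2|D) = P(D|F2)P(F2) / P(D)
= \frac{1}{3}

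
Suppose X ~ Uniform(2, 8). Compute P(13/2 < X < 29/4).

P(13/2 < X < 29/4) = ∫_{13/2}^{29/4} f(x) dx
where f(x) = \frac{1}{6}
= \frac{1}{8}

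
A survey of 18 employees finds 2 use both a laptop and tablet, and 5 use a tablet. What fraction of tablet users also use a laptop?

P(A ∩ B) = 2/18 = 1/9
P(B) = 5/18
P(A|B) = P(A ∩ B) / P(B) = (1/9) / (5/18) = 2/5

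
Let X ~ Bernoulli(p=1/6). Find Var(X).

For X ~ Bernoulli(p=1/6):
Var(X) = \frac{5}{36}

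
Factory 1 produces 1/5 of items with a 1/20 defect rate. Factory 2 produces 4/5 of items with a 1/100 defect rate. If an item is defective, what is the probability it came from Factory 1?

Using Bayes' theorem:
P(F1) = 1/5, P(D|F1) = 1/20
P(F2) = 4/5, P(D|F2) = 1/100
P(D) = P(D|F1)P(F1) + P(D|F2)P(F2)
     = \frac{9}{500}
P(F1|D) = P(D|F1)P(F1) / P(D)
= \frac{5}{9}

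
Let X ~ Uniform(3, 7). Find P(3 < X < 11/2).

P(3 < X < 11/2) = ∫_{3}^{11/2} f(x) dx
where f(x) = \frac{1}{4}
= \frac{5}{8}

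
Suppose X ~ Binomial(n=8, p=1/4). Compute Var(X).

For X ~ Binomial(n=8, p=1/4):
Var(X) = \frac{3}{2}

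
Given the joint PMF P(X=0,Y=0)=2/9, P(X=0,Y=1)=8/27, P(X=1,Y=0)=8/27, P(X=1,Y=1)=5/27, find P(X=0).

P(X=0) = P(X=0,Y=0) + P(X=0,Y=1)
= 2/9 + 8/27
= 14/27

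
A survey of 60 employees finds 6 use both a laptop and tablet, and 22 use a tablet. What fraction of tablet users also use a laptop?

P(A ∩ B) = 6/60 = 1/10
P(B) = 22/60 = 11/30
P(A|B) = P(A ∩ B) / P(B) = (1/10) / (11/30) = 3/11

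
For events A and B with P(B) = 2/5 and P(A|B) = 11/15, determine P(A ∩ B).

By definition, P(A|B) = P(A ∩ B) / P(B)
So P(A ∩ B) = P(A|B) × P(B)
= 11/15 × 2/5
= 22/75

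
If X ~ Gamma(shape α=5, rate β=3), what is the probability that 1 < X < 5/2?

P(1 < X < 5/2) = ∫_{1}^{5/2} f(x) dx
where f(x) = \frac{81 x^{4} e^{- 3 x}}{8}
= - \frac{30563}{128 e^{\frac{15}{2}}} + \frac{131}{8 e^{3}}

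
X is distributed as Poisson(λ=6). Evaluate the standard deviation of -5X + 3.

For X ~ Poisson(λ=6):
Var(X) = 6
SD(X) = √(Var(X)) = √(6) = \sqrt{6}
SD(-5X + 3) = |-5| × SD(X) = 5 × \sqrt{6} = 5 \sqrt{6}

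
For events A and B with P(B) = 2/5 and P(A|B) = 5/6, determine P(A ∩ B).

By definition, P(A|B) = P(A ∩ B) / P(B)
So P(A ∩ B) = P(A|B) × P(B)
= 5/6 × 2/5
= 1/3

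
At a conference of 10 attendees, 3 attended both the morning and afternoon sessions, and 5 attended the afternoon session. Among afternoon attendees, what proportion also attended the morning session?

P(A ∩ B) = 3/10
P(B) = 5/10 = 1/2
P(A|B) = P(A ∩ B) / P(B) = (3/10) / (1/2) = 3/5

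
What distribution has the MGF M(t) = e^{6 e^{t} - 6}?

The MGF M(t) = e^{6 e^{t} - 6} is the standard form for the Poisson distribution.
Comparing with the known MGF formula identifies: Poisson(λ=6)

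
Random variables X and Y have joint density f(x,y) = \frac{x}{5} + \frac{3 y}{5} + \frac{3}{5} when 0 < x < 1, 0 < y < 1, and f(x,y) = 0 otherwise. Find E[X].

E[X] = ∫_0^1 ∫_0^1 x × f(x,y) dy dx
= ∫_0^1 ∫_0^1 x × (\frac{x}{5} + \frac{3 y}{5} + \frac{3}{5}) dy dx
= \frac{31}{60}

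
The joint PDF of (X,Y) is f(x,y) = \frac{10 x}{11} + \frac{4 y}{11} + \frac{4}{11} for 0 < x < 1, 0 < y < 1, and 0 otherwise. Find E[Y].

E[Y] = ∫_0^1 ∫_0^1 y × f(x,y) dx dy
= \frac{35}{66}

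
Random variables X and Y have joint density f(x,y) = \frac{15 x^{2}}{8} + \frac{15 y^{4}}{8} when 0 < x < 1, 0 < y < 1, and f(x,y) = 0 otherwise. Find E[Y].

E[Y] = ∫_0^1 ∫_0^1 y × f(x,y) dx dy
= \frac{5}{8}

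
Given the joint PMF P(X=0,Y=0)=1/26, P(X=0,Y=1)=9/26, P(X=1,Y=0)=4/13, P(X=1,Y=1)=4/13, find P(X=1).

P(X=1) = P(X=1,Y=0) + P(X=1,Y=1)
= 4/13 + 4/13
= 8/13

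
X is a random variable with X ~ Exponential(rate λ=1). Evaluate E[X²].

Using the identity E[X²] = Var(X) + (E[X])²:
E[X] = 1
Var(X) = 1
E[X²] = 1 + (1)²
= 2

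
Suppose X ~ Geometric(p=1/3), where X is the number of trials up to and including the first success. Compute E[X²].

Using the identity E[X²] = Var(X) + (E[X])²:
E[X] = 3
Var(X) = 6
E[X²] = 6 + (3)²
= 15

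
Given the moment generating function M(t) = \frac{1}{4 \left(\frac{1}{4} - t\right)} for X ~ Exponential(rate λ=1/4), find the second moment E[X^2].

To find E[X^2], compute M^(2)(0):
M^(1)(t) = \frac{1}{4 \left(\frac{1}{4} - t\right)^{2}}
M^(2)(t) = \frac{1}{2 \left(\frac{1}{4} - t\right)^{3}}
M^(2)(0) = 32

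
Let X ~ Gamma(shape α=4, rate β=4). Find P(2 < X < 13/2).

P(2 < X < 13/2) = ∫_{2}^{13/2} f(x) dx
where f(x) = \frac{128 x^{3} e^{- 4 x}}{3}
= \frac{-9883 + 379 e^{18}}{3 e^{26}}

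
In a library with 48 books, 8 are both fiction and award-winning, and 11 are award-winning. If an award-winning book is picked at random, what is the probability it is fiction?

P(A ∩ B) = 8/48 = 1/6
P(B) = 11/48
P(A|B) = P(A ∩ B) / P(B) = (1/6) / (11/48) = 8/11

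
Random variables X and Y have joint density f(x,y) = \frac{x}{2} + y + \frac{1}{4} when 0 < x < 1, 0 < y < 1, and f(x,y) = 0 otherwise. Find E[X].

E[X] = ∫_0^1 ∫_0^1 x × f(x,y) dy dx
= ∫_0^1 ∫_0^1 x × (\frac{x}{2} + y + \frac{1}{4}) dy dx
= \frac{13}{24}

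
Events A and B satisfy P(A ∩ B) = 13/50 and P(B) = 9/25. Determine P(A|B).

P(A|B) = P(A ∩ B) / P(B)
= (13/50) / (9/25)
= 13/18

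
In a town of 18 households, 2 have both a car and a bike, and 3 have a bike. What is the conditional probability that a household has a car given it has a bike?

P(A ∩ B) = 2/18 = 1/9
P(B) = 3/18 = 1/6
P(A|B) = P(A ∩ B) / P(B) = (1/9) / (1/6) = 2/3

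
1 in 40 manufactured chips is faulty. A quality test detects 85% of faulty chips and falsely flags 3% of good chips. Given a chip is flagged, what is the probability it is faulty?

Let D = the rare event, + = positive/flagged.
P(D) = 1/40
P(+|D) = 85/100 = 17/20
P(+|D') = 3/100
P(+) = P(+|D)P(D) + P(+|D')P(D')
     = \frac{17}{20} × \frac{1}{40} + \frac{3}{100} × \frac{39}{40}
     = \frac{101}{2000}
P(D|+) = P(+|D)P(D)/P(+) = \frac{85}{202}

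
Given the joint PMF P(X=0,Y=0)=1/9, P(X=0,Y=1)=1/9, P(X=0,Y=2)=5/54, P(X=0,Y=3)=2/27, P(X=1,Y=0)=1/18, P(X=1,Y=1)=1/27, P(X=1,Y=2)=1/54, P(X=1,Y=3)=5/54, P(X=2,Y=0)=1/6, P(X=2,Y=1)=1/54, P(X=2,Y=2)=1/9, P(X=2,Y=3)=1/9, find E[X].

First find marginal of X:
P(X=0) = 7/18
P(X=1) = 11/54
P(X=2) = 11/27
E[X] = 0 × 7/18 + 1 × 11/54 + 2 × 11/27 = 55/54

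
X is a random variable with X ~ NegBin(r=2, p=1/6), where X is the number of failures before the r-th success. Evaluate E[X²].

Using the identity E[X²] = Var(X) + (E[X])²:
E[X] = 10
Var(X) = 60
E[X²] = 60 + (10)²
= 160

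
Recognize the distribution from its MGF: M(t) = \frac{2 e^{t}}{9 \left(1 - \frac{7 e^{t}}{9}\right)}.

The MGF M(t) = \frac{2 e^{t}}{9 \left(1 - \frac{7 e^{t}}{9}\right)} is the standard form for the Geometric distribution.
Comparing with the known MGF formula identifies: Geometric(p=2/9), X = trial number of first success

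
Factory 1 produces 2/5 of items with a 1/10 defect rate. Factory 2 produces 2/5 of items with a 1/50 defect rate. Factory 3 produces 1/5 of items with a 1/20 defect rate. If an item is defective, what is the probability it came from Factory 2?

Using Bayes' theorem:
P(F1) = 2/5, P(D|F1) = 1/10
P(F2) = 2/5, P(D|F2) = 1/50
P(F3) = 1/5, P(D|F3) = 1/20
P(D) = P(D|F1)P(F1) + P(D|F2)P(F2) + P(D|F3)P(F3)
     = \frac{29}{500}
P(F2|D) = P(D|F2)P(F2) / P(D)
= \frac{4}{29}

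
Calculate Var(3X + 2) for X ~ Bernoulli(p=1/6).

For X ~ Bernoulli(p=1/6):
Var(X) = \frac{5}{36}
Var(3X + 2) = (3)² × Var(X) = 9 × \frac{5}{36} = \frac{5}{4}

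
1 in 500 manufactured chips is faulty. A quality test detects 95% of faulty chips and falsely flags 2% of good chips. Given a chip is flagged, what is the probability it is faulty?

Let D = the rare event, + = positive/flagged.
P(D) = 1/500
P(+|D) = 95/100 = 19/20
P(+|D') = 2/100 = 1/50
P(+) = P(+|D)P(D) + P(+|D')P(D')
     = \frac{19}{20} × \frac{1}{500} + \frac{1}{50} × \frac{499}{500}
     = \frac{1093}{50000}
P(D|+) = P(+|D)P(D)/P(+) = \frac{95}{1093}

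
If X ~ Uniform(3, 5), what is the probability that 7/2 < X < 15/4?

P(7/2 < X < 15/4) = ∫_{7/2}^{15/4} f(x) dx
where f(x) = \frac{1}{2}
= \frac{1}{8}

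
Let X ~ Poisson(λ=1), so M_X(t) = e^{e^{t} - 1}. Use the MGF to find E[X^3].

To find E[X^3], compute M^(3)(0):
M^(1)(t) = e^{t} e^{e^{t} - 1}
M^(2)(t) = e^{2 t} e^{e^{t} - 1} + e^{t} e^{e^{t} - 1}
M^(3)(t) = e^{3 t} e^{e^{t} - 1} + 3 e^{2 t} e^{e^{t} - 1} + e^{t} e^{e^{t} - 1}
M^(3)(0) = 5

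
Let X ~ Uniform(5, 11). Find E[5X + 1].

For X ~ Uniform(5, 11):
E[X] = 8
E[5X + 1] = 5 × E[X] + 1 = 41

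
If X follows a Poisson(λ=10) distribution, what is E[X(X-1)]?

E[X(X-1)] = E[X² - X] = E[X²] - E[X]
E[X] = 10
E[X²] = Var(X) + (E[X])² = 10 + (10)² = 110
E[X(X-1)] = 110 - 10 = 100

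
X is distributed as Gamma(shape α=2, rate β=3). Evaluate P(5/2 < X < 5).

P(5/2 < X < 5) = ∫_{5/2}^{5} f(x) dx
where f(x) = 9 x e^{- 3 x}
= - \frac{16}{e^{15}} + \frac{17}{2 e^{\frac{15}{2}}}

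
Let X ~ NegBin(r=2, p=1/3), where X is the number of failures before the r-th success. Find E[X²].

Using the identity E[X²] = Var(X) + (E[X])²:
E[X] = 4
Var(X) = 12
E[X²] = 12 + (4)²
= 28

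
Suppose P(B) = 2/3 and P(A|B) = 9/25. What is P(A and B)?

By definition, P(A|B) = P(A ∩ B) / P(B)
So P(A ∩ B) = P(A|B) × P(B)
= 9/25 × 2/3
= 6/25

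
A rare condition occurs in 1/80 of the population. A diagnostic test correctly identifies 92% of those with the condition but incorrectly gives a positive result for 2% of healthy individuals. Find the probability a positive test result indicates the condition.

Let D = the rare event, + = positive/flagged.
P(D) = 1/80
P(+|D) = 92/100 = 23/25
P(+|D') = 2/100 = 1/50
P(+) = P(+|D)P(D) + P(+|D')P(D')
     = \frac{23}{25} × \frac{1}{80} + \frac{1}{50} × \frac{79}{80}
     = \frac{1}{32}
P(D|+) = P(+|D)P(D)/P(+) = \frac{46}{125}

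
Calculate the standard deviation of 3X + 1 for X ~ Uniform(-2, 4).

For X ~ Uniform(-2, 4):
Var(X) = 3
SD(X) = √(Var(X)) = √(3) = \sqrt{3}
SD(3X + 1) = |3| × SD(X) = 3 × \sqrt{3} = 3 \sqrt{3}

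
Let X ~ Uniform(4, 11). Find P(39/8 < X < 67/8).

P(39/8 < X < 67/8) = ∫_{39/8}^{67/8} f(x) dx
where f(x) = \frac{1}{7}
= \frac{1}{2}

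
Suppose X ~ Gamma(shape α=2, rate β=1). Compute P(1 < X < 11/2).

P(1 < X < 11/2) = ∫_{1}^{11/2} f(x) dx
where f(x) = x e^{- x}
= - \frac{13}{2 e^{\frac{11}{2}}} + \frac{2}{e}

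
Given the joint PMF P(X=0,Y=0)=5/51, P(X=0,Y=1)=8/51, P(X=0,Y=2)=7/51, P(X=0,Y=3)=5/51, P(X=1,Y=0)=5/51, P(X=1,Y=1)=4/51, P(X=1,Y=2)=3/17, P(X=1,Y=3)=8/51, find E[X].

First find marginal of X:
P(X=0) = 25/51
P(X=1) = 26/51
E[X] = 0 × 25/51 + 1 × 26/51 = 26/51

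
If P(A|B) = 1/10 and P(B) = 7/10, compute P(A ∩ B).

By definition, P(A|B) = P(A ∩ B) / P(B)
So P(A ∩ B) = P(A|B) × P(B)
= 1/10 × 7/10
= 7/100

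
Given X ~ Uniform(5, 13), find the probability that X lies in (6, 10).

P(6 < X < 10) = ∫_{6}^{10} f(x) dx
where f(x) = \frac{1}{8}
= \frac{1}{2}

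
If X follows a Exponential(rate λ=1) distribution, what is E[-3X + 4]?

For X ~ Exponential(rate λ=1):
E[X] = 1
E[-3X + 4] = -3 × E[X] + 4 = 1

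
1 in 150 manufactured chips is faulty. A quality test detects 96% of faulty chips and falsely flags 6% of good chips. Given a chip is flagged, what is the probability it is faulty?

Let D = the rare event, + = positive/flagged.
P(D) = 1/150
P(+|D) = 96/100 = 24/25
P(+|D') = 6/100 = 3/50
P(+) = P(+|D)P(D) + P(+|D')P(D')
     = \frac{24}{25} × \frac{1}{150} + \frac{3}{50} × \frac{149}{150}
     = \frac{33}{500}
P(D|+) = P(+|D)P(D)/P(+) = \frac{16}{165}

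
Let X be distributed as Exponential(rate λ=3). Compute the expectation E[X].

For X ~ Exponential(rate λ=3), the expected value is:
E[X] = \frac{1}{3}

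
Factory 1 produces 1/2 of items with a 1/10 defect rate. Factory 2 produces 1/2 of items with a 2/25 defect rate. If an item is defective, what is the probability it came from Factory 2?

Using Bayes' theorem:
P(F1) = 1/2, P(D|F1) = 1/10
P(F2) = 1/2, P(D|F2) = 2/25
P(D) = P(D|F1)P(F1) + P(D|F2)P(F2)
     = \frac{9}{100}
P(F2|D) = P(D|F2)P(F2) / P(D)
= \frac{4}{9}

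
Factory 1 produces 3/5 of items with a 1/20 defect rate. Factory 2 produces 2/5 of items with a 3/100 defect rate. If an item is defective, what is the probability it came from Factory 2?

Using Bayes' theorem:
P(F1) = 3/5, P(D|F1) = 1/20
P(F2) = 2/5, P(D|F2) = 3/100
P(D) = P(D|F1)P(F1) + P(D|F2)P(F2)
     = \frac{21}{500}
P(F2|D) = P(D|F2)P(F2) / P(D)
= \frac{2}{7}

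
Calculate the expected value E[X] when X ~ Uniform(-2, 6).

For X ~ Uniform(-2, 6), the expected value is:
E[X] = 2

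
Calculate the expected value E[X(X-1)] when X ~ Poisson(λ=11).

E[X(X-1)] = E[X² - X] = E[X²] - E[X]
E[X] = 11
E[X²] = Var(X) + (E[X])² = 11 + (11)² = 132
E[X(X-1)] = 132 - 11 = 121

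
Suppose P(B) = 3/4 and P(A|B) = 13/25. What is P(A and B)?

By definition, P(A|B) = P(A ∩ B) / P(B)
So P(A ∩ B) = P(A|B) × P(B)
= 13/25 × 3/4
= 39/100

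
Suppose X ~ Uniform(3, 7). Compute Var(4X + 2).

For X ~ Uniform(3, 7):
Var(X) = \frac{4}{3}
Var(4X + 2) = (4)² × Var(X) = 16 × \frac{4}{3} = \frac{64}{3}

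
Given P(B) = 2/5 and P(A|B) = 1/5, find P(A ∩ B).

By definition, P(A|B) = P(A ∩ B) / P(B)
So P(A ∩ B) = P(A|B) × P(B)
= 1/5 × 2/5
= 2/25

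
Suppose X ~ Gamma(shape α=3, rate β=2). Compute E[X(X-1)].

E[X(X-1)] = E[X² - X] = E[X²] - E[X]
E[X] = \frac{3}{2}
E[X²] = Var(X) + (E[X])² = \frac{3}{4} + (\frac{3}{2})² = 3
E[X(X-1)] = 3 - \frac{3}{2} = \frac{3}{2}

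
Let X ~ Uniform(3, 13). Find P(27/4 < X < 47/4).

P(27/4 < X < 47/4) = ∫_{27/4}^{47/4} f(x) dx
where f(x) = \frac{1}{10}
= \frac{1}{2}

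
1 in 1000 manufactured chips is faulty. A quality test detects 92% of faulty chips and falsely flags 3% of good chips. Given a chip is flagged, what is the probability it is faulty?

Let D = the rare event, + = positive/flagged.
P(D) = 1/1000
P(+|D) = 92/100 = 23/25
P(+|D') = 3/100
P(+) = P(+|D)P(D) + P(+|D')P(D')
     = \frac{23}{25} × \frac{1}{1000} + \frac{3}{100} × \frac{999}{1000}
     = \frac{3089}{100000}
P(D|+) = P(+|D)P(D)/P(+) = \frac{92}{3089}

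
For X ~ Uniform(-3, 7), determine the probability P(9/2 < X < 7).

P(9/2 < X < 7) = ∫_{9/2}^{7} f(x) dx
where f(x) = \frac{1}{10}
= \frac{1}{4}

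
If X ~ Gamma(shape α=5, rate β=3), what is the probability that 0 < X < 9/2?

P(0 < X < 9/2) = ∫_{0}^{9/2} f(x) dx
where f(x) = \frac{81 x^{4} e^{- 3 x}}{8}
= 1 - \frac{243155}{128 e^{\frac{27}{2}}}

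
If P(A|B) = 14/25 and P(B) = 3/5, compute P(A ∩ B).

By definition, P(A|B) = P(A ∩ B) / P(B)
So P(A ∩ B) = P(A|B) × P(B)
= 14/25 × 3/5
= 42/125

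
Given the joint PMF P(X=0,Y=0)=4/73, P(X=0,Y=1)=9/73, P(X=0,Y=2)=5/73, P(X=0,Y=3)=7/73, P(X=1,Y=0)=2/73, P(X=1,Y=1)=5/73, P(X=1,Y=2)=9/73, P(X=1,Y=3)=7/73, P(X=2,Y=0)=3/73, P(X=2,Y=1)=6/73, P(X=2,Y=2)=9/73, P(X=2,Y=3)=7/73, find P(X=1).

P(X=1) = P(X=1,Y=0) + P(X=1,Y=1) + P(X=1,Y=2) + P(X=1,Y=3)
= 2/73 + 5/73 + 9/73 + 7/73
= 23/73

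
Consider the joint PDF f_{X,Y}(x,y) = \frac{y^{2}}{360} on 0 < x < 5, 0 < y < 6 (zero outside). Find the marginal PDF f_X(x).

f_X(x) = ∫_0^6 f(x,y) dy
= ∫_0^6 \frac{y^{2}}{360} dy
= \frac{1}{5} for 0 < x < 5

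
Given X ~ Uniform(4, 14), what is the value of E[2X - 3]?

For X ~ Uniform(4, 14):
E[X] = 9
E[2X - 3] = 2 × E[X] - 3 = 15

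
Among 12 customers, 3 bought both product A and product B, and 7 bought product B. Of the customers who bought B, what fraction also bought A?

P(A ∩ B) = 3/12 = 1/4
P(B) = 7/12
P(A|B) = P(A ∩ B) / P(B) = (1/4) / (7/12) = 3/7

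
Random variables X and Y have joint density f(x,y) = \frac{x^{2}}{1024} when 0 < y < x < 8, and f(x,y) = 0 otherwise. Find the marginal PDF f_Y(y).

f_Y(y) = ∫_y^8 \frac{x^{2}}{1024} dx = \frac{1}{6} - \frac{y^{3}}{3072}
for 0 < y < 8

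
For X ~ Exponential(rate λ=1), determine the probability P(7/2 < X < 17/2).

P(7/2 < X < 17/2) = ∫_{7/2}^{17/2} f(x) dx
where f(x) = e^{- x}
= - \frac{1 - e^{5}}{e^{\frac{17}{2}}}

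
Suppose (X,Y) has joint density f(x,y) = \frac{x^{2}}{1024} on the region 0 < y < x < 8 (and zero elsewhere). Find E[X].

f_X(x) = ∫_0^x \frac{x^{2}}{1024} dy = \frac{x^{3}}{1024}
E[X] = ∫_0^8 x × (\frac{x^{3}}{1024}) dx = \frac{32}{5}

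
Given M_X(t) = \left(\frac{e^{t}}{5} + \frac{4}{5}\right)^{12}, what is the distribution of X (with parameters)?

The MGF M(t) = \left(\frac{e^{t}}{5} + \frac{4}{5}\right)^{12} is the standard form for the Binomial distribution.
Comparing with the known MGF formula identifies: Binomial(n=12, p=1/5)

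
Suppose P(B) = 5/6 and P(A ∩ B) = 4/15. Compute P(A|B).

P(A|B) = P(A ∩ B) / P(B)
= (4/15) / (5/6)
= 8/25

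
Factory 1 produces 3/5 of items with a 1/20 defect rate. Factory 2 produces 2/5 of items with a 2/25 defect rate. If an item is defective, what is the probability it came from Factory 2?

Using Bayes' theorem:
P(F1) = 3/5, P(D|F1) = 1/20
P(F2) = 2/5, P(D|F2) = 2/25
P(D) = P(D|F1)P(F1) + P(D|F2)P(F2)
     = \frac{31}{500}
P(F2|D) = P(D|F2)P(F2) / P(D)
= \frac{16}{31}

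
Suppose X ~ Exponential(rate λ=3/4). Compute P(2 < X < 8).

P(2 < X < 8) = ∫_{2}^{8} f(x) dx
where f(x) = \frac{3 e^{- \frac{3 x}{4}}}{4}
= - \frac{1}{e^{6}} + e^{- \frac{3}{2}}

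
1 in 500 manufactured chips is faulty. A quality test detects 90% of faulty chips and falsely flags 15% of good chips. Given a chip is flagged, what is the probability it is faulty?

Let D = the rare event, + = positive/flagged.
P(D) = 1/500
P(+|D) = 90/100 = 9/10
P(+|D') = 15/100 = 3/20
P(+) = P(+|D)P(D) + P(+|D')P(D')
     = \frac{9}{10} × \frac{1}{500} + \frac{3}{20} × \frac{499}{500}
     = \frac{303}{2000}
P(D|+) = P(+|D)P(D)/P(+) = \frac{6}{505}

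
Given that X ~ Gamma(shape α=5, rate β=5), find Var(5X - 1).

For X ~ Gamma(shape α=5, rate β=5):
Var(X) = \frac{1}{5}
Var(5X - 1) = (5)² × Var(X) = 25 × \frac{1}{5} = 5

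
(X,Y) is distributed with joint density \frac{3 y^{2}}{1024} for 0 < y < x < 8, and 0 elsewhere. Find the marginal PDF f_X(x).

f_X(x) = ∫_0^x \frac{3 y^{2}}{1024} dy = \frac{x^{3}}{1024}
for 0 < x < 8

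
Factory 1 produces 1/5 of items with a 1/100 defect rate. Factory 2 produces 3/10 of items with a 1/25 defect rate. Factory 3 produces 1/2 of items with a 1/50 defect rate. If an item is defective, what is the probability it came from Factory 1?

Using Bayes' theorem:
P(F1) = 1/5, P(D|F1) = 1/100
P(F2) = 3/10, P(D|F2) = 1/25
P(F3) = 1/2, P(D|F3) = 1/50
P(D) = P(D|F1)P(F1) + P(D|F2)P(F2) + P(D|F3)P(F3)
     = \frac{3}{125}
P(F1|D) = P(D|F1)P(F1) / P(D)
= \frac{1}{12}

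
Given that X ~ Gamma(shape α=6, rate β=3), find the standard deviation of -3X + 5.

For X ~ Gamma(shape α=6, rate β=3):
Var(X) = \frac{2}{3}
SD(X) = √(Var(X)) = √(\frac{2}{3}) = \frac{\sqrt{6}}{3}
SD(-3X + 5) = |-3| × SD(X) = 3 × \frac{\sqrt{6}}{3} = \sqrt{6}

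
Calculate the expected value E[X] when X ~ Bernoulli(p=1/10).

For X ~ Bernoulli(p=1/10), the expected value is:
E[X] = \frac{1}{10}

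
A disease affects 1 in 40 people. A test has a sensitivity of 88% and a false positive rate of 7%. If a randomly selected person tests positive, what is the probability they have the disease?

Let D = the rare event, + = positive/flagged.
P(D) = 1/40
P(+|D) = 88/100 = 22/25
P(+|D') = 7/100
P(+) = P(+|D)P(D) + P(+|D')P(D')
     = \frac{22}{25} × \frac{1}{40} + \frac{7}{100} × \frac{39}{40}
     = \frac{361}{4000}
P(D|+) = P(+|D)P(D)/P(+) = \frac{88}{361}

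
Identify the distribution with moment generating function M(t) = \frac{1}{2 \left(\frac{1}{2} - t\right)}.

The MGF M(t) = \frac{1}{2 \left(\frac{1}{2} - t\right)} is the standard form for the Exponential distribution.
Comparing with the known MGF formula identifies: Exponential(rate λ=1/2)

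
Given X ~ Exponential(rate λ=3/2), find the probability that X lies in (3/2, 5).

P(3/2 < X < 5) = ∫_{3/2}^{5} f(x) dx
where f(x) = \frac{3 e^{- \frac{3 x}{2}}}{2}
= - \frac{1}{e^{\frac{15}{2}}} + e^{- \frac{9}{4}}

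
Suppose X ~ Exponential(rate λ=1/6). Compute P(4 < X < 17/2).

P(4 < X < 17/2) = ∫_{4}^{17/2} f(x) dx
where f(x) = \frac{e^{- \frac{x}{6}}}{6}
= - \frac{1}{e^{\frac{17}{12}}} + e^{- \frac{2}{3}}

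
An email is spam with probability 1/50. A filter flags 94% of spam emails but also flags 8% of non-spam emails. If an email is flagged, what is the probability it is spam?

Let D = the rare event, + = positive/flagged.
P(D) = 1/50
P(+|D) = 94/100 = 47/50
P(+|D') = 8/100 = 2/25
P(+) = P(+|D)P(D) + P(+|D')P(D')
     = \frac{47}{50} × \frac{1}{50} + \frac{2}{25} × \frac{49}{50}
     = \frac{243}{2500}
P(D|+) = P(+|D)P(D)/P(+) = \frac{47}{243}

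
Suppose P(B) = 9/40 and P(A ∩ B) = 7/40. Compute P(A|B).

P(A|B) = P(A ∩ B) / P(B)
= (7/40) / (9/40)
= 7/9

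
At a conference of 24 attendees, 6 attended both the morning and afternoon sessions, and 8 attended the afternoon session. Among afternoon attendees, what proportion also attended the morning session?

P(A ∩ B) = 6/24 = 1/4
P(B) = 8/24 = 1/3
P(A|B) = P(A ∩ B) / P(B) = (1/4) / (1/3) = 3/4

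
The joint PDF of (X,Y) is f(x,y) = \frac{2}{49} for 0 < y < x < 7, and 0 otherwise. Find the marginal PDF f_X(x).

f_X(x) = ∫_0^x \frac{2}{49} dy = \frac{2 x}{49}
for 0 < x < 7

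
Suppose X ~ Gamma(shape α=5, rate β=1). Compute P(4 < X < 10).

P(4 < X < 10) = ∫_{4}^{10} f(x) dx
where f(x) = \frac{x^{4} e^{- x}}{24}
= \frac{-1933 + 103 e^{6}}{3 e^{10}}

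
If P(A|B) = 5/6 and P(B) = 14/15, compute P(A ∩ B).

By definition, P(A|B) = P(A ∩ B) / P(B)
So P(A ∩ B) = P(A|B) × P(B)
= 5/6 × 14/15
= 7/9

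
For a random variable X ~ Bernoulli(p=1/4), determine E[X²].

Using the identity E[X²] = Var(X) + (E[X])²:
E[X] = \frac{1}{4}
Var(X) = \frac{3}{16}
E[X²] = \frac{3}{16} + (\frac{1}{4})²
= \frac{1}{4}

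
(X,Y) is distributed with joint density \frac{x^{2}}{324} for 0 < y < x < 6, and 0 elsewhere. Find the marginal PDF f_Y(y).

f_Y(y) = ∫_y^6 \frac{x^{2}}{324} dx = \frac{2}{9} - \frac{y^{3}}{972}
for 0 < y < 6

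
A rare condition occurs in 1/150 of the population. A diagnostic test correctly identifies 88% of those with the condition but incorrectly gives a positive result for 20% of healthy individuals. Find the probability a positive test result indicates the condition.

Let D = the rare event, + = positive/flagged.
P(D) = 1/150
P(+|D) = 88/100 = 22/25
P(+|D') = 20/100 = 1/5
P(+) = P(+|D)P(D) + P(+|D')P(D')
     = \frac{22}{25} × \frac{1}{150} + \frac{1}{5} × \frac{149}{150}
     = \frac{767}{3750}
P(D|+) = P(+|D)P(D)/P(+) = \frac{22}{767}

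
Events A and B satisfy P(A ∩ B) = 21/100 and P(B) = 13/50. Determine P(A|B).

P(A|B) = P(A ∩ B) / P(B)
= (21/100) / (13/50)
= 21/26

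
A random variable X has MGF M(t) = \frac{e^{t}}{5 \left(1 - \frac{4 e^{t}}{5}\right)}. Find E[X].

To find E[X], compute M^(1)(0):
M^(1)(t) = \frac{e^{t}}{5 \left(1 - \frac{4 e^{t}}{5}\right)} + \frac{4 e^{2 t}}{25 \left(1 - \frac{4 e^{t}}{5}\right)^{2}}
M^(1)(0) = 5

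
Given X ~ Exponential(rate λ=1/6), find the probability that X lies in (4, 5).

P(4 < X < 5) = ∫_{4}^{5} f(x) dx
where f(x) = \frac{e^{- \frac{x}{6}}}{6}
= - \frac{1}{e^{\frac{5}{6}}} + e^{- \frac{2}{3}}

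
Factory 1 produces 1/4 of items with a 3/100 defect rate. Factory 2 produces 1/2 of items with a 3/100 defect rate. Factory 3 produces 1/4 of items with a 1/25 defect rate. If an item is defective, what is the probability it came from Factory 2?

Using Bayes' theorem:
P(F1) = 1/4, P(D|F1) = 3/100
P(F2) = 1/2, P(D|F2) = 3/100
P(F3) = 1/4, P(D|F3) = 1/25
P(D) = P(D|F1)P(F1) + P(D|F2)P(F2) + P(D|F3)P(F3)
     = \frac{13}{400}
P(F2|D) = P(D|F2)P(F2) / P(D)
= \frac{6}{13}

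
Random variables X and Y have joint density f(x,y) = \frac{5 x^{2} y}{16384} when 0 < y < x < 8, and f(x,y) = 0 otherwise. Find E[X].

f_X(x) = ∫_0^x \frac{5 x^{2} y}{16384} dy = \frac{5 x^{4}}{32768}
E[X] = ∫_0^8 x × (\frac{5 x^{4}}{32768}) dx = \frac{20}{3}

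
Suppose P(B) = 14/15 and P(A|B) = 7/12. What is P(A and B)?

By definition, P(A|B) = P(A ∩ B) / P(B)
So P(A ∩ B) = P(A|B) × P(B)
= 7/12 × 14/15
= 49/90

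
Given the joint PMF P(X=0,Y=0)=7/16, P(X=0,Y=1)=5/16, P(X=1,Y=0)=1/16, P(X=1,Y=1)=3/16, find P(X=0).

P(X=0) = P(X=0,Y=0) + P(X=0,Y=1)
= 7/16 + 5/16
= 3/4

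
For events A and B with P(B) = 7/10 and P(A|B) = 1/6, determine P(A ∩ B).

By definition, P(A|B) = P(A ∩ B) / P(B)
So P(A ∩ B) = P(A|B) × P(B)
= 1/6 × 7/10
= 7/60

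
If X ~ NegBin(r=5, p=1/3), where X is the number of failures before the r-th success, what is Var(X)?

For X ~ NegBin(r=5, p=1/3), where X is the number of failures before the r-th success:
Var(X) = 30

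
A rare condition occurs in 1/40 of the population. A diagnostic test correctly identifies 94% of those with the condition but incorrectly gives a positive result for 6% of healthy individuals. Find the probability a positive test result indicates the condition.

Let D = the rare event, + = positive/flagged.
P(D) = 1/40
P(+|D) = 94/100 = 47/50
P(+|D') = 6/100 = 3/50
P(+) = P(+|D)P(D) + P(+|D')P(D')
     = \frac{47}{50} × \frac{1}{40} + \frac{3}{50} × \frac{39}{40}
     = \frac{41}{500}
P(D|+) = P(+|D)P(D)/P(+) = \frac{47}{164}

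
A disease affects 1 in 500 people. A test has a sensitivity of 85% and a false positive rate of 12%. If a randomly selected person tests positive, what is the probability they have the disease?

Let D = the rare event, + = positive/flagged.
P(D) = 1/500
P(+|D) = 85/100 = 17/20
P(+|D') = 12/100 = 3/25
P(+) = P(+|D)P(D) + P(+|D')P(D')
     = \frac{17}{20} × \frac{1}{500} + \frac{3}{25} × \frac{499}{500}
     = \frac{6073}{50000}
P(D|+) = P(+|D)P(D)/P(+) = \frac{85}{6073}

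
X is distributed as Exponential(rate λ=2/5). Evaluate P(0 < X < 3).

P(0 < X < 3) = ∫_{0}^{3} f(x) dx
where f(x) = \frac{2 e^{- \frac{2 x}{5}}}{5}
= 1 - e^{- \frac{6}{5}}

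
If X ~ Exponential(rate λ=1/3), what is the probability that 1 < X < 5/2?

P(1 < X < 5/2) = ∫_{1}^{5/2} f(x) dx
where f(x) = \frac{e^{- \frac{x}{3}}}{3}
= - \frac{1}{e^{\frac{5}{6}}} + e^{- \frac{1}{3}}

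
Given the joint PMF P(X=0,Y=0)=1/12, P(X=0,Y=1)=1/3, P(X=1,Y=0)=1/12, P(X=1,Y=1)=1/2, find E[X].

First find marginal of X:
P(X=0) = 5/12
P(X=1) = 7/12
E[X] = 0 × 5/12 + 1 × 7/12 = 7/12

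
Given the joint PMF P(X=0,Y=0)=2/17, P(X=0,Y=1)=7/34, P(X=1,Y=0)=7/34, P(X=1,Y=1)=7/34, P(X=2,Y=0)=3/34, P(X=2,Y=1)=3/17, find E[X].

First find marginal of X:
P(X=0) = 11/34
P(X=1) = 7/17
P(X=2) = 9/34
E[X] = 0 × 11/34 + 1 × 7/17 + 2 × 9/34 = 16/17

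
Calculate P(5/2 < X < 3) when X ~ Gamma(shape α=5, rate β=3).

P(5/2 < X < 3) = ∫_{5/2}^{3} f(x) dx
where f(x) = \frac{81 x^{4} e^{- 3 x}}{8}
= - \frac{3563}{8 e^{9}} + \frac{30563}{128 e^{\frac{15}{2}}}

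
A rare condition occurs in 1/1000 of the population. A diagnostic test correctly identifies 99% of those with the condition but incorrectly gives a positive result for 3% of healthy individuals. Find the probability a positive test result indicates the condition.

Let D = the rare event, + = positive/flagged.
P(D) = 1/1000
P(+|D) = 99/100
P(+|D') = 3/100
P(+) = P(+|D)P(D) + P(+|D')P(D')
     = \frac{99}{100} × \frac{1}{1000} + \frac{3}{100} × \frac{999}{1000}
     = \frac{387}{12500}
P(D|+) = P(+|D)P(D)/P(+) = \frac{11}{344}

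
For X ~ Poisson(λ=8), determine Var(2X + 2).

For X ~ Poisson(λ=8):
Var(X) = 8
Var(2X + 2) = (2)² × Var(X) = 4 × 8 = 32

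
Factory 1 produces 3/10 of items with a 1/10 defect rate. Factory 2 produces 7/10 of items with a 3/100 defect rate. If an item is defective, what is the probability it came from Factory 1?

Using Bayes' theorem:
P(F1) = 3/10, P(D|F1) = 1/10
P(F2) = 7/10, P(D|F2) = 3/100
P(D) = P(D|F1)P(F1) + P(D|F2)P(F2)
     = \frac{51}{1000}
P(F1|D) = P(D|F1)P(F1) / P(D)
= \frac{10}{17}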